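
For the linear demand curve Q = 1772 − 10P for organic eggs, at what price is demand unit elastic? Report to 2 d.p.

For linear demand Q = a − bP, ε = −bP/(a − bP). |ε| = 1 when bP = a − bP, i.e. P = a/(2b).
P = 1772/(2·10) = 1772/20 = 88.6000.

88.60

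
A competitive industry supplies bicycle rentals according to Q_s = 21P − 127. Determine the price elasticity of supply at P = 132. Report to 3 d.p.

At P = 132, Q_s = 2645.
dQ_s/dP = 21.
ε_s = (dQ_s/dP)(P/Q_s) = (21)(132/2645).

1.048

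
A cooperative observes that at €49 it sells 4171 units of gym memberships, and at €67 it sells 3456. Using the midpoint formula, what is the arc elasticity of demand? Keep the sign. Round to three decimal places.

ΔQ = 3456 − 4171 = -715; ΔP = 67 − 49 = 18.
Midpoints: P̄ = 58.00, Q̄ = 3813.5.
ε = (ΔQ/ΔP)(P̄/Q̄) = (-715/18)(58.00/3813.5).

-0.604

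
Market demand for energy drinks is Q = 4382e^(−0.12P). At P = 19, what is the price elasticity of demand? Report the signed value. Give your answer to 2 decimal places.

At P = 19, Q = 448.209.
dQ/dP = −0.12·4382e^(−0.12P) = −0.12Q = -53.785.
ε = (dQ/dP)(P/Q) = (-53.785)(19/448.209).
|ε| > 1, so demand is elastic at this price.

-2.28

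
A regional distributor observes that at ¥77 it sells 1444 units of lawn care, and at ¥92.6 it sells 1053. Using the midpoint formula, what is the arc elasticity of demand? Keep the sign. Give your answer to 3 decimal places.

ΔQ = 1053 − 1444 = -391; ΔP = 92.6 − 77 = 15.6.
Midpoints: P̄ = 84.80, Q̄ = 1248.5.
ε = (ΔQ/ΔP)(P̄/Q̄) = (-391/15.6)(84.80/1248.5).

-1.702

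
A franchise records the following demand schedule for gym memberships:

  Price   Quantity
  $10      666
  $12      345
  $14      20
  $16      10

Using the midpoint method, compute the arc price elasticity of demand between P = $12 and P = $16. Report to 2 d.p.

-6.61

At P = 12, Q = 345; at P = 16, Q = 10.
ΔQ = -335, ΔP = 4. Midpoints: P̄ = 14.00, Q̄ = 177.5.
ε = (ΔQ/ΔP)(P̄/Q̄) = (-335/4)(14.00/177.5).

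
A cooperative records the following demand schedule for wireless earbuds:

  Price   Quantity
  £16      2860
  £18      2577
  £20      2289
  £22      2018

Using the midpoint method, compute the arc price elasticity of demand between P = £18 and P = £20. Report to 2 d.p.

At P = 18, Q = 2577; at P = 20, Q = 2289.
ΔQ = -288, ΔP = 2. Midpoints: P̄ = 19.00, Q̄ = 2433.0.
ε = (ΔQ/ΔP)(P̄/Q̄) = (-288/2)(19.00/2433.0).

-1.12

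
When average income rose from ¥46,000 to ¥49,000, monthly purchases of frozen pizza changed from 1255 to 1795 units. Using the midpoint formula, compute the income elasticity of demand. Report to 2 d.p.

ΔQ = 540, ΔI = 3000. Midpoints: Ī = 47,500, Q̄ = 1525.0.
ε_I = (ΔQ/ΔI)(Ī/Q̄) = (540/3000)(47500/1525.0).

5.61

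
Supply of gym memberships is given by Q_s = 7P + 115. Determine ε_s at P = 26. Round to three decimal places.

0.613

At P = 26, Q_s = 297.
dQ_s/dP = 7.
ε_s = (dQ_s/dP)(P/Q_s) = (7)(26/297).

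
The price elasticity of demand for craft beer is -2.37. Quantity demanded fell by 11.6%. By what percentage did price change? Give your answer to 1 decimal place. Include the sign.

4.9%

%ΔP ≈ %ΔQ / ε = (-11.6%)/(-2.37) = 4.89%.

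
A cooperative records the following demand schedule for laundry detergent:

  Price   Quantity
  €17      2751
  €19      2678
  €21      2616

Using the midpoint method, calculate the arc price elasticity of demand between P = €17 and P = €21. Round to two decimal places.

-0.24

At P = 17, Q = 2751; at P = 21, Q = 2616.
ΔQ = -135, ΔP = 4. Midpoints: P̄ = 19.00, Q̄ = 2683.5.
ε = (ΔQ/ΔP)(P̄/Q̄) = (-135/4)(19.00/2683.5).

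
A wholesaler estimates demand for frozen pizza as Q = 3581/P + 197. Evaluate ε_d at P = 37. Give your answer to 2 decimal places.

At P = 37, Q = 293.784.
dQ/dP = −3581/P² = -2.616.
ε = (dQ/dP)(P/Q) = (-2.616)(37/293.784).
|ε| < 1, so demand is inelastic at this price.

-0.33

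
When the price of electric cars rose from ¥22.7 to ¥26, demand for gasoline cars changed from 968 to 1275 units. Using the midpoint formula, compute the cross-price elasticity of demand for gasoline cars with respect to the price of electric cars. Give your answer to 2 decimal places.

2.02

ΔQ_x = 1275 − 968 = 307; ΔP_y = 26 − 22.7 = 3.3.
Midpoints: P̄_y = 24.35, Q̄_x = 1121.5.
ε_xy = (ΔQ_x/ΔP_y)(P̄_y/Q̄_x) = (307/3.3)(24.35/1121.5).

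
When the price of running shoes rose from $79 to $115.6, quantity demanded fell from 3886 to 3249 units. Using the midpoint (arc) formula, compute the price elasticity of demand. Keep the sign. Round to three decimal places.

ΔQ = 3249 − 3886 = -637; ΔP = 115.6 − 79 = 36.6.
Midpoints: P̄ = 97.30, Q̄ = 3567.5.
ε = (ΔQ/ΔP)(P̄/Q̄) = (-637/36.6)(97.30/3567.5).

-0.475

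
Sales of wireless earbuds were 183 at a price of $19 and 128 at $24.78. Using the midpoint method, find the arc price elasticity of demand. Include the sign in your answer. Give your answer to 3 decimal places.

-1.340

ΔQ = 128 − 183 = -55; ΔP = 24.78 − 19 = 5.78.
Midpoints: P̄ = 21.89, Q̄ = 155.5.
ε = (ΔQ/ΔP)(P̄/Q̄) = (-55/5.78)(21.89/155.5).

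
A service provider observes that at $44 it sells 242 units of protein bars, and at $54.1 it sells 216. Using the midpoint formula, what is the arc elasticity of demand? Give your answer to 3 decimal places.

-0.551

ΔQ = 216 − 242 = -26; ΔP = 54.1 − 44 = 10.1.
Midpoints: P̄ = 49.05, Q̄ = 229.0.
ε = (ΔQ/ΔP)(P̄/Q̄) = (-26/10.1)(49.05/229.0).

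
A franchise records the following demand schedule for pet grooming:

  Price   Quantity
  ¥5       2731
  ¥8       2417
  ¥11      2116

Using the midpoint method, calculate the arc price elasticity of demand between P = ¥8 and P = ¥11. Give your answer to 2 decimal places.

At P = 8, Q = 2417; at P = 11, Q = 2116.
ΔQ = -301, ΔP = 3. Midpoints: P̄ = 9.50, Q̄ = 2266.5.
ε = (ΔQ/ΔP)(P̄/Q̄) = (-301/3)(9.50/2266.5).

-0.42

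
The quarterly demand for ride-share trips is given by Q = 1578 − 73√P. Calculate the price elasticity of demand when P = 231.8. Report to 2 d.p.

At P = 231.8, Q = 466.576.
dQ/dP = −73/(2√P) = -2.397.
ε = (dQ/dP)(P/Q) = (-2.397)(231.8/466.576).
|ε| > 1, so demand is elastic at this price.

-1.19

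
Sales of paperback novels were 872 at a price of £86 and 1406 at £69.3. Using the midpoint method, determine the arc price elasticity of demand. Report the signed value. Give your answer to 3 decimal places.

ΔQ = 1406 − 872 = 534; ΔP = 69.3 − 86 = -16.7.
Midpoints: P̄ = 77.65, Q̄ = 1139.0.
ε = (ΔQ/ΔP)(P̄/Q̄) = (534/-16.7)(77.65/1139.0).

-2.180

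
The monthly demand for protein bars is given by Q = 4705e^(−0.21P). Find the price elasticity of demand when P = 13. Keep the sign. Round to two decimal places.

-2.73

At P = 13, Q = 306.857.
dQ/dP = −0.21·4705e^(−0.21P) = −0.21Q = -64.440.
ε = (dQ/dP)(P/Q) = (-64.440)(13/306.857).
|ε| > 1, so demand is elastic at this price.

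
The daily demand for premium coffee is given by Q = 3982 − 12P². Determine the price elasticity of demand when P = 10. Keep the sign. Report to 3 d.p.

-0.863

At P = 10, Q = 2782.
dQ/dP = −24P = -240.
ε = (dQ/dP)(P/Q) = (-240)(10/2782).
|ε| < 1, so demand is inelastic at this price.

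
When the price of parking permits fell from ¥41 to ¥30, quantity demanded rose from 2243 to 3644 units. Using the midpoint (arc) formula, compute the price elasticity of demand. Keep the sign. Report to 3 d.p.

-1.536

ΔQ = 3644 − 2243 = 1401; ΔP = 30 − 41 = -11.
Midpoints: P̄ = 35.50, Q̄ = 2943.5.
ε = (ΔQ/ΔP)(P̄/Q̄) = (1401/-11)(35.50/2943.5).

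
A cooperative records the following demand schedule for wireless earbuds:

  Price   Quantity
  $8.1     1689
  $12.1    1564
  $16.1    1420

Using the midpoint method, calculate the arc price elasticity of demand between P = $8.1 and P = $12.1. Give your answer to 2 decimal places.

-0.19

At P = 8.1, Q = 1689; at P = 12.1, Q = 1564.
ΔQ = -125, ΔP = 4.0. Midpoints: P̄ = 10.10, Q̄ = 1626.5.
ε = (ΔQ/ΔP)(P̄/Q̄) = (-125/4.0)(10.10/1626.5).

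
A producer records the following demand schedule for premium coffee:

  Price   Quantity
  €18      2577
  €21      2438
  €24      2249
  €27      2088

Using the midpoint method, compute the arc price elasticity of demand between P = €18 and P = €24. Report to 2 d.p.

At P = 18, Q = 2577; at P = 24, Q = 2249.
ΔQ = -328, ΔP = 6. Midpoints: P̄ = 21.00, Q̄ = 2413.0.
ε = (ΔQ/ΔP)(P̄/Q̄) = (-328/6)(21.00/2413.0).

-0.48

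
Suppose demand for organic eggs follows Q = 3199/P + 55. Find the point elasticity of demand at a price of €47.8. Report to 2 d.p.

-0.55

At P = 47.8, Q = 121.925.
dQ/dP = −3199/P² = -1.400.
ε = (dQ/dP)(P/Q) = (-1.400)(47.8/121.925).
|ε| < 1, so demand is inelastic at this price.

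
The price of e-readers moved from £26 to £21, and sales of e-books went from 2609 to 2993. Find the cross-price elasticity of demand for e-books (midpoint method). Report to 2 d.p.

-0.64

ΔQ_x = 2993 − 2609 = 384; ΔP_y = 21 − 26 = -5.
Midpoints: P̄_y = 23.50, Q̄_x = 2801.0.
ε_xy = (ΔQ_x/ΔP_y)(P̄_y/Q̄_x) = (384/-5)(23.50/2801.0).
ε_xy < 0, so the goods are complements.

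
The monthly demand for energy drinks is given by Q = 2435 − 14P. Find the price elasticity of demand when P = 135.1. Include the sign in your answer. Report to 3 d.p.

-3.479

At P = 135.1, Q = 543.600.
dQ/dP = −14.
ε = (dQ/dP)(P/Q) = (-14)(135.1/543.600).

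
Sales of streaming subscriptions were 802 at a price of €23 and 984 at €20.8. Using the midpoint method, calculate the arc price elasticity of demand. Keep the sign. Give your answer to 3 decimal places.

-2.029

ΔQ = 984 − 802 = 182; ΔP = 20.8 − 23 = -2.2.
Midpoints: P̄ = 21.90, Q̄ = 893.0.
ε = (ΔQ/ΔP)(P̄/Q̄) = (182/-2.2)(21.90/893.0).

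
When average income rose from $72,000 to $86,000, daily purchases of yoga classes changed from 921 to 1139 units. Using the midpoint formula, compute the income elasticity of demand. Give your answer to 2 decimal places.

1.19

ΔQ = 218, ΔI = 14000. Midpoints: Ī = 79,000, Q̄ = 1030.0.
ε_I = (ΔQ/ΔI)(Ī/Q̄) = (218/14000)(79000/1030.0).
ε_I > 0, so the good is normal.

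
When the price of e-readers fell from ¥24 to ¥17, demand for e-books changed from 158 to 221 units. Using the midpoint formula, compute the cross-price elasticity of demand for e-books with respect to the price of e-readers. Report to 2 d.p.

ΔQ_x = 221 − 158 = 63; ΔP_y = 17 − 24 = -7.
Midpoints: P̄_y = 20.50, Q̄_x = 189.5.
ε_xy = (ΔQ_x/ΔP_y)(P̄_y/Q̄_x) = (63/-7)(20.50/189.5).

-0.97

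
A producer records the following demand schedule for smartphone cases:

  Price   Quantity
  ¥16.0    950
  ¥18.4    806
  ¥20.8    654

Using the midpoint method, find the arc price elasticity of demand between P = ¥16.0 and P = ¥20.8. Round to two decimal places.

At P = 16.0, Q = 950; at P = 20.8, Q = 654.
ΔQ = -296, ΔP = 4.8. Midpoints: P̄ = 18.40, Q̄ = 802.0.
ε = (ΔQ/ΔP)(P̄/Q̄) = (-296/4.8)(18.40/802.0).

-1.41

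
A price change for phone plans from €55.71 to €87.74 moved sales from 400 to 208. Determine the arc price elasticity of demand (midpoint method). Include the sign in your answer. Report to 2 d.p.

ΔQ = 208 − 400 = -192; ΔP = 87.74 − 55.71 = 32.03.
Midpoints: P̄ = 71.72, Q̄ = 304.0.
ε = (ΔQ/ΔP)(P̄/Q̄) = (-192/32.03)(71.72/304.0).

-1.41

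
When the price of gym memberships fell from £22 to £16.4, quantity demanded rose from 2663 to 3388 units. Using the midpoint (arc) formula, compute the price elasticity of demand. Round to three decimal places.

-0.822

ΔQ = 3388 − 2663 = 725; ΔP = 16.4 − 22 = -5.6.
Midpoints: P̄ = 19.20, Q̄ = 3025.5.
ε = (ΔQ/ΔP)(P̄/Q̄) = (725/-5.6)(19.20/3025.5).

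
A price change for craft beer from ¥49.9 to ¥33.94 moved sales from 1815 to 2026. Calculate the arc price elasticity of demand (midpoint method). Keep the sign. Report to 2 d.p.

ΔQ = 2026 − 1815 = 211; ΔP = 33.94 − 49.9 = -15.96.
Midpoints: P̄ = 41.92, Q̄ = 1920.5.
ε = (ΔQ/ΔP)(P̄/Q̄) = (211/-15.96)(41.92/1920.5).

-0.29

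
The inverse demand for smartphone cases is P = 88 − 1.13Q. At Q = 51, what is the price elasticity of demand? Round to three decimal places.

-0.527

At Q = 51, P = 88 − 1.13(51) = 30.37.
dP/dQ = −1.13, so dQ/dP = 1/(−1.13) = -0.885.
ε = (dQ/dP)(P/Q) = (-0.885)(30.37/51).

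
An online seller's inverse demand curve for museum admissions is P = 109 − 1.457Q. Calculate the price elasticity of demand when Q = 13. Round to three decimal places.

-4.755

At Q = 13, P = 109 − 1.457(13) = 90.06.
dP/dQ = −1.457, so dQ/dP = 1/(−1.457) = -0.686.
ε = (dQ/dP)(P/Q) = (-0.686)(90.06/13).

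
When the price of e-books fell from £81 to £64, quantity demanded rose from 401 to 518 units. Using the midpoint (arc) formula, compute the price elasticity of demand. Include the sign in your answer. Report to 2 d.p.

ΔQ = 518 − 401 = 117; ΔP = 64 − 81 = -17.
Midpoints: P̄ = 72.50, Q̄ = 459.5.
ε = (ΔQ/ΔP)(P̄/Q̄) = (117/-17)(72.50/459.5).

-1.09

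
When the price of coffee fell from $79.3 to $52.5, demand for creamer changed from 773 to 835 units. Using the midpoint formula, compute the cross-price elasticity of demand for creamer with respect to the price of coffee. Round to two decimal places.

ΔQ_x = 835 − 773 = 62; ΔP_y = 52.5 − 79.3 = -26.8.
Midpoints: P̄_y = 65.90, Q̄_x = 804.0.
ε_xy = (ΔQ_x/ΔP_y)(P̄_y/Q̄_x) = (62/-26.8)(65.90/804.0).

-0.19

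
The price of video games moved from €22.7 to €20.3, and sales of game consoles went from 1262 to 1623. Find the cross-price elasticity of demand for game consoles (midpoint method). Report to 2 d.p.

ΔQ_x = 1623 − 1262 = 361; ΔP_y = 20.3 − 22.7 = -2.4.
Midpoints: P̄_y = 21.50, Q̄_x = 1442.5.
ε_xy = (ΔQ_x/ΔP_y)(P̄_y/Q̄_x) = (361/-2.4)(21.50/1442.5).
ε_xy < 0, so the goods are complements.

-2.24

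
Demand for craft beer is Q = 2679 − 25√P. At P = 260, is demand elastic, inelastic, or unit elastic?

inelastic

Q = 2275.887, dQ/dP = -0.775.
ε = (dQ/dP)(P/Q) ≈ -0.089.
|ε| = 0.09 < 1.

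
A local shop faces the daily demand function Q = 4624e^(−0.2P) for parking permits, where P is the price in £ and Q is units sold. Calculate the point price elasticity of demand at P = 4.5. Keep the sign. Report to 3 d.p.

At P = 4.5, Q = 1879.978.
dQ/dP = −0.2·4624e^(−0.2P) = −0.2Q = -375.996.
ε = (dQ/dP)(P/Q) = (-375.996)(4.5/1879.978).
|ε| < 1, so demand is inelastic at this price.

-0.900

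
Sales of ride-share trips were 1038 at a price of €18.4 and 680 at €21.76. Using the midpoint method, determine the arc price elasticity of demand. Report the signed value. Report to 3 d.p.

ΔQ = 680 − 1038 = -358; ΔP = 21.76 − 18.4 = 3.36.
Midpoints: P̄ = 20.08, Q̄ = 859.0.
ε = (ΔQ/ΔP)(P̄/Q̄) = (-358/3.36)(20.08/859.0).

-2.491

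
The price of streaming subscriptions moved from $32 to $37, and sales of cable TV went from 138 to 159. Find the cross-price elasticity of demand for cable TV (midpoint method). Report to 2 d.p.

ΔQ_x = 159 − 138 = 21; ΔP_y = 37 − 32 = 5.
Midpoints: P̄_y = 34.50, Q̄_x = 148.5.
ε_xy = (ΔQ_x/ΔP_y)(P̄_y/Q̄_x) = (21/5)(34.50/148.5).

0.98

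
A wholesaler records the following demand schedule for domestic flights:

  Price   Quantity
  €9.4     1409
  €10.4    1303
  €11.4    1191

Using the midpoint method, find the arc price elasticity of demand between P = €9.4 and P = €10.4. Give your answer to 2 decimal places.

-0.77

At P = 9.4, Q = 1409; at P = 10.4, Q = 1303.
ΔQ = -106, ΔP = 1.0. Midpoints: P̄ = 9.90, Q̄ = 1356.0.
ε = (ΔQ/ΔP)(P̄/Q̄) = (-106/1.0)(9.90/1356.0).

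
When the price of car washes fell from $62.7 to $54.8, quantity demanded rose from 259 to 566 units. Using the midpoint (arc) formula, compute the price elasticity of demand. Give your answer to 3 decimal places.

-5.535

ΔQ = 566 − 259 = 307; ΔP = 54.8 − 62.7 = -7.9.
Midpoints: P̄ = 58.75, Q̄ = 412.5.
ε = (ΔQ/ΔP)(P̄/Q̄) = (307/-7.9)(58.75/412.5).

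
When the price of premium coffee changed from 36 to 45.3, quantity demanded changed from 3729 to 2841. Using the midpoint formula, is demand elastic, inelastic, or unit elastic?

Arc ε ≈ -1.182.
|ε| = 1.18 > 1.

elastic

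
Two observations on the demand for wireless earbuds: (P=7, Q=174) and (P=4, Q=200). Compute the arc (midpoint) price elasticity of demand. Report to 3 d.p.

ΔQ = 200 − 174 = 26; ΔP = 4 − 7 = -3.
Midpoints: P̄ = 5.50, Q̄ = 187.0.
ε = (ΔQ/ΔP)(P̄/Q̄) = (26/-3)(5.50/187.0).

-0.255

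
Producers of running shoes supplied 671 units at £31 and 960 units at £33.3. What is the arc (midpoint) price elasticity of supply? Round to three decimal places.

4.954

ΔQ = 960 − 671 = 289; ΔP = 33.3 − 31 = 2.3.
Midpoints: P̄ = 32.15, Q̄ = 815.5.
ε_s = (ΔQ/ΔP)(P̄/Q̄) = (289/2.3)(32.15/815.5).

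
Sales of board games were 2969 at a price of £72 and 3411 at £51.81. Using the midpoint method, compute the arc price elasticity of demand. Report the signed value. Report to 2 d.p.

ΔQ = 3411 − 2969 = 442; ΔP = 51.81 − 72 = -20.19.
Midpoints: P̄ = 61.91, Q̄ = 3190.0.
ε = (ΔQ/ΔP)(P̄/Q̄) = (442/-20.19)(61.91/3190.0).

-0.42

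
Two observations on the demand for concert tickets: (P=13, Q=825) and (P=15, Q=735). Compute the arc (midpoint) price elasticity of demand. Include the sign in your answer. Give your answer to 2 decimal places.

ΔQ = 735 − 825 = -90; ΔP = 15 − 13 = 2.
Midpoints: P̄ = 14.00, Q̄ = 780.0.
ε = (ΔQ/ΔP)(P̄/Q̄) = (-90/2)(14.00/780.0).

-0.81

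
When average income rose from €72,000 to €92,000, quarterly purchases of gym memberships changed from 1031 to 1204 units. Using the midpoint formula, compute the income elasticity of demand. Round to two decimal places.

0.63

ΔQ = 173, ΔI = 20000. Midpoints: Ī = 82,000, Q̄ = 1117.5.
ε_I = (ΔQ/ΔI)(Ī/Q̄) = (173/20000)(82000/1117.5).
ε_I > 0, so the good is normal.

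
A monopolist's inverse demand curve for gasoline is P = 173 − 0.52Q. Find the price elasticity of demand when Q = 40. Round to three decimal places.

-7.317

At Q = 40, P = 173 − 0.52(40) = 152.20.
dP/dQ = −0.52, so dQ/dP = 1/(−0.52) = -1.923.
ε = (dQ/dP)(P/Q) = (-1.923)(152.20/40).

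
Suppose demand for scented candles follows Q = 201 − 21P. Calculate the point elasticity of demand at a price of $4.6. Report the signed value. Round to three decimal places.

-0.925

At P = 4.6, Q = 104.400.
dQ/dP = −21.
ε = (dQ/dP)(P/Q) = (-21)(4.6/104.400).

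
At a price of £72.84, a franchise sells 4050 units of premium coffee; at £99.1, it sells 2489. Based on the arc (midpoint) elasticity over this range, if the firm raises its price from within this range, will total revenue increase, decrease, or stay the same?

Arc ε = (-1561/26.26)(85.97/3269.5) ≈ -1.563.
|ε| = 1.56 > 1, so demand is elastic. A price rise therefore reduces total revenue.

decrease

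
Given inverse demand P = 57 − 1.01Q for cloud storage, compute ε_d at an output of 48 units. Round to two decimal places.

At Q = 48, P = 57 − 1.01(48) = 8.52.
dP/dQ = −1.01, so dQ/dP = 1/(−1.01) = -0.990.
ε = (dQ/dP)(P/Q) = (-0.990)(8.52/48).

-0.18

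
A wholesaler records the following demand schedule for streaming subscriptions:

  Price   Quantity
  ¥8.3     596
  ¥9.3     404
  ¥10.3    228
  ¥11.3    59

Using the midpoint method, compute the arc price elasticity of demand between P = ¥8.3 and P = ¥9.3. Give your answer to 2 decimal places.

At P = 8.3, Q = 596; at P = 9.3, Q = 404.
ΔQ = -192, ΔP = 1.0. Midpoints: P̄ = 8.80, Q̄ = 500.0.
ε = (ΔQ/ΔP)(P̄/Q̄) = (-192/1.0)(8.80/500.0).

-3.38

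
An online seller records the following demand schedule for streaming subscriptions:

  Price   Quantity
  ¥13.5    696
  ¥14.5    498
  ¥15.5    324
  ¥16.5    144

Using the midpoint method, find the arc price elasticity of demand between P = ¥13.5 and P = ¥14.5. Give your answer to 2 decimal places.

At P = 13.5, Q = 696; at P = 14.5, Q = 498.
ΔQ = -198, ΔP = 1.0. Midpoints: P̄ = 14.00, Q̄ = 597.0.
ε = (ΔQ/ΔP)(P̄/Q̄) = (-198/1.0)(14.00/597.0).

-4.64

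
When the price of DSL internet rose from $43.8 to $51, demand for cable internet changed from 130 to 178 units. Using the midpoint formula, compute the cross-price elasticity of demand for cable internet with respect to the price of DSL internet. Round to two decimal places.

ΔQ_x = 178 − 130 = 48; ΔP_y = 51 − 43.8 = 7.2.
Midpoints: P̄_y = 47.40, Q̄_x = 154.0.
ε_xy = (ΔQ_x/ΔP_y)(P̄_y/Q̄_x) = (48/7.2)(47.40/154.0).

2.05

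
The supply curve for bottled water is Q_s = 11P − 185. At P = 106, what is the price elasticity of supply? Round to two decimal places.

1.19

At P = 106, Q_s = 981.
dQ_s/dP = 11.
ε_s = (dQ_s/dP)(P/Q_s) = (11)(106/981).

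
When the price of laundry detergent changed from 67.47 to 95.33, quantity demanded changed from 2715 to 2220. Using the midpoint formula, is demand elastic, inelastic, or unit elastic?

Arc ε ≈ -0.586.
|ε| = 0.59 < 1.

inelastic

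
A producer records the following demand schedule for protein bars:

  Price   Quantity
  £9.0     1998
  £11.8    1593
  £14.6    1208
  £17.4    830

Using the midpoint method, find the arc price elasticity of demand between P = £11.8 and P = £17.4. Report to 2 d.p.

At P = 11.8, Q = 1593; at P = 17.4, Q = 830.
ΔQ = -763, ΔP = 5.6. Midpoints: P̄ = 14.60, Q̄ = 1211.5.
ε = (ΔQ/ΔP)(P̄/Q̄) = (-763/5.6)(14.60/1211.5).

-1.64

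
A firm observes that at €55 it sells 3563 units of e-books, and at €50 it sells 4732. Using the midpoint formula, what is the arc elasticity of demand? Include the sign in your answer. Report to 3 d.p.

-2.959

ΔQ = 4732 − 3563 = 1169; ΔP = 50 − 55 = -5.
Midpoints: P̄ = 52.50, Q̄ = 4147.5.
ε = (ΔQ/ΔP)(P̄/Q̄) = (1169/-5)(52.50/4147.5).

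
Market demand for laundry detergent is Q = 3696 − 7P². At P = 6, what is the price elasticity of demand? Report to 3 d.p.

At P = 6, Q = 3444.
dQ/dP = −14P = -84.
ε = (dQ/dP)(P/Q) = (-84)(6/3444).
|ε| < 1, so demand is inelastic at this price.

-0.146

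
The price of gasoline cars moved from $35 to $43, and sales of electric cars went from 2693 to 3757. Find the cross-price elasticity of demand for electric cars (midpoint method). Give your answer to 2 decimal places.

ΔQ_x = 3757 − 2693 = 1064; ΔP_y = 43 − 35 = 8.
Midpoints: P̄_y = 39.00, Q̄_x = 3225.0.
ε_xy = (ΔQ_x/ΔP_y)(P̄_y/Q̄_x) = (1064/8)(39.00/3225.0).
ε_xy > 0, so the goods are substitutes.

1.61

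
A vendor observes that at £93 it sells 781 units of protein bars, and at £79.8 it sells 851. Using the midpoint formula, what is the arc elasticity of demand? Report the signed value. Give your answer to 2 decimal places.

-0.56

ΔQ = 851 − 781 = 70; ΔP = 79.8 − 93 = -13.2.
Midpoints: P̄ = 86.40, Q̄ = 816.0.
ε = (ΔQ/ΔP)(P̄/Q̄) = (70/-13.2)(86.40/816.0).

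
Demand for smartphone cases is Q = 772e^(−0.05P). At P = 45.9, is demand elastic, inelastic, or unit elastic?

elastic

Q = 77.788, dQ/dP = -3.889.
ε = (dQ/dP)(P/Q) ≈ -2.295.
|ε| = 2.30 > 1.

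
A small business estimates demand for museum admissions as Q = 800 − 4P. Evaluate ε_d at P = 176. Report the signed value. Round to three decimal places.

At P = 176, Q = 96.
dQ/dP = −4.
ε = (dQ/dP)(P/Q) = (-4)(176/96).

-7.333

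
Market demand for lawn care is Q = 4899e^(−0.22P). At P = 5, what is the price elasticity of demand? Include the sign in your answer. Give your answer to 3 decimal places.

-1.100

At P = 5, Q = 1630.735.
dQ/dP = −0.22·4899e^(−0.22P) = −0.22Q = -358.762.
ε = (dQ/dP)(P/Q) = (-358.762)(5/1630.735).
|ε| > 1, so demand is elastic at this price.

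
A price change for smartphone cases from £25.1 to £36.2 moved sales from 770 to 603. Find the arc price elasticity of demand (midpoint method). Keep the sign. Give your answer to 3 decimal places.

-0.672

ΔQ = 603 − 770 = -167; ΔP = 36.2 − 25.1 = 11.1.
Midpoints: P̄ = 30.65, Q̄ = 686.5.
ε = (ΔQ/ΔP)(P̄/Q̄) = (-167/11.1)(30.65/686.5).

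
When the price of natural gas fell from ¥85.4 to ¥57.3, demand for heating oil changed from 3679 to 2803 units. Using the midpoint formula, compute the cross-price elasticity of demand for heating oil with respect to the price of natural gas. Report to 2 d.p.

ΔQ_x = 2803 − 3679 = -876; ΔP_y = 57.3 − 85.4 = -28.1.
Midpoints: P̄_y = 71.35, Q̄_x = 3241.0.
ε_xy = (ΔQ_x/ΔP_y)(P̄_y/Q̄_x) = (-876/-28.1)(71.35/3241.0).
ε_xy > 0, so the goods are substitutes.

0.69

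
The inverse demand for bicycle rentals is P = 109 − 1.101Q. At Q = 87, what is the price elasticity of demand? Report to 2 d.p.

-0.14

At Q = 87, P = 109 − 1.101(87) = 13.21.
dP/dQ = −1.101, so dQ/dP = 1/(−1.101) = -0.908.
ε = (dQ/dP)(P/Q) = (-0.908)(13.21/87).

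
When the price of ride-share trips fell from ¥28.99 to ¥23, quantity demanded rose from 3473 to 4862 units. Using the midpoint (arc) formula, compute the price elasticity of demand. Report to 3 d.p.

-1.446

ΔQ = 4862 − 3473 = 1389; ΔP = 23 − 28.99 = -5.99.
Midpoints: P̄ = 25.99, Q̄ = 4167.5.
ε = (ΔQ/ΔP)(P̄/Q̄) = (1389/-5.99)(25.99/4167.5).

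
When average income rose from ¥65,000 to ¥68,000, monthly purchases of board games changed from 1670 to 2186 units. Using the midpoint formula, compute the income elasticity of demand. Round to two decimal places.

ΔQ = 516, ΔI = 3000. Midpoints: Ī = 66,500, Q̄ = 1928.0.
ε_I = (ΔQ/ΔI)(Ī/Q̄) = (516/3000)(66500/1928.0).

5.93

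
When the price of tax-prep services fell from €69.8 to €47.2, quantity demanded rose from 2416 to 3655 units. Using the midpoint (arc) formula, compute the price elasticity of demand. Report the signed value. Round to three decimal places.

ΔQ = 3655 − 2416 = 1239; ΔP = 47.2 − 69.8 = -22.6.
Midpoints: P̄ = 58.50, Q̄ = 3035.5.
ε = (ΔQ/ΔP)(P̄/Q̄) = (1239/-22.6)(58.50/3035.5).

-1.057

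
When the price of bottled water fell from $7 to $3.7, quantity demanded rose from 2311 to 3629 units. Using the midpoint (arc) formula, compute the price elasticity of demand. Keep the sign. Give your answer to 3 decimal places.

-0.719

ΔQ = 3629 − 2311 = 1318; ΔP = 3.7 − 7 = -3.3.
Midpoints: P̄ = 5.35, Q̄ = 2970.0.
ε = (ΔQ/ΔP)(P̄/Q̄) = (1318/-3.3)(5.35/2970.0).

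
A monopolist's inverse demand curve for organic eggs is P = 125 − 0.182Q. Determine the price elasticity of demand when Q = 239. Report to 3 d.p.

At Q = 239, P = 125 − 0.182(239) = 81.50.
dP/dQ = −0.182, so dQ/dP = 1/(−0.182) = -5.495.
ε = (dQ/dP)(P/Q) = (-5.495)(81.50/239).

-1.874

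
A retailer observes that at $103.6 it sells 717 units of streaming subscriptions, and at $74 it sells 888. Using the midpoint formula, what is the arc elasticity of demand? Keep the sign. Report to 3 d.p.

ΔQ = 888 − 717 = 171; ΔP = 74 − 103.6 = -29.6.
Midpoints: P̄ = 88.80, Q̄ = 802.5.
ε = (ΔQ/ΔP)(P̄/Q̄) = (171/-29.6)(88.80/802.5).

-0.639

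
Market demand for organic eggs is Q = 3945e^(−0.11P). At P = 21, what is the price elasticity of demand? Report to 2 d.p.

At P = 21, Q = 391.586.
dQ/dP = −0.11·3945e^(−0.11P) = −0.11Q = -43.074.
ε = (dQ/dP)(P/Q) = (-43.074)(21/391.586).

-2.31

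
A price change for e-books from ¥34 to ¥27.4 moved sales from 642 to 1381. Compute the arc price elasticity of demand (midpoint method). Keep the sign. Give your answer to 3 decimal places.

-3.398

ΔQ = 1381 − 642 = 739; ΔP = 27.4 − 34 = -6.6.
Midpoints: P̄ = 30.70, Q̄ = 1011.5.
ε = (ΔQ/ΔP)(P̄/Q̄) = (739/-6.6)(30.70/1011.5).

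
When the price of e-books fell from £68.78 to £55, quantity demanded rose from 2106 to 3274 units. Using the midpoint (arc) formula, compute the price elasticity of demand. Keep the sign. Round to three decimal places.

ΔQ = 3274 − 2106 = 1168; ΔP = 55 − 68.78 = -13.78.
Midpoints: P̄ = 61.89, Q̄ = 2690.0.
ε = (ΔQ/ΔP)(P̄/Q̄) = (1168/-13.78)(61.89/2690.0).

-1.950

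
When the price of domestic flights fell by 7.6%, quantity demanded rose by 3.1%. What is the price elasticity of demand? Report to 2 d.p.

ε = %ΔQ / %ΔP = (3.1)/(-7.6) = -0.408.

-0.41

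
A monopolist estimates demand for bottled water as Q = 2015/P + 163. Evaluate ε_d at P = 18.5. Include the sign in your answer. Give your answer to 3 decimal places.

-0.401

At P = 18.5, Q = 271.919.
dQ/dP = −2015/P² = -5.888.
ε = (dQ/dP)(P/Q) = (-5.888)(18.5/271.919).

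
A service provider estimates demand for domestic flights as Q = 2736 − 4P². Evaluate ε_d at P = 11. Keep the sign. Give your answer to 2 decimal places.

At P = 11, Q = 2252.
dQ/dP = −8P = -88.
ε = (dQ/dP)(P/Q) = (-88)(11/2252).
|ε| < 1, so demand is inelastic at this price.

-0.43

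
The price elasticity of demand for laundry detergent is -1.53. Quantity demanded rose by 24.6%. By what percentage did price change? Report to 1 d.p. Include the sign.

%ΔP ≈ %ΔQ / ε = (24.6%)/(-1.53) = -16.08%.

-16.1%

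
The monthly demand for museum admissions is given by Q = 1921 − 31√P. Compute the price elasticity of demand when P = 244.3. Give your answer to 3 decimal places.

-0.169

At P = 244.3, Q = 1436.467.
dQ/dP = −31/(2√P) = -0.992.
ε = (dQ/dP)(P/Q) = (-0.992)(244.3/1436.467).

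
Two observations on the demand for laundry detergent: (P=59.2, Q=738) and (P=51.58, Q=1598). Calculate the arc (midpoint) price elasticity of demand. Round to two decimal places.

-5.35

ΔQ = 1598 − 738 = 860; ΔP = 51.58 − 59.2 = -7.62.
Midpoints: P̄ = 55.39, Q̄ = 1168.0.
ε = (ΔQ/ΔP)(P̄/Q̄) = (860/-7.62)(55.39/1168.0).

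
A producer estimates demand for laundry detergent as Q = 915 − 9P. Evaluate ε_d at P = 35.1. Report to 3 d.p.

At P = 35.1, Q = 599.100.
dQ/dP = −9.
ε = (dQ/dP)(P/Q) = (-9)(35.1/599.100).

-0.527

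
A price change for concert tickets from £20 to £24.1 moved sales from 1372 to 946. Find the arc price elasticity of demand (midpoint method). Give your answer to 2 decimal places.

-1.98

ΔQ = 946 − 1372 = -426; ΔP = 24.1 − 20 = 4.1.
Midpoints: P̄ = 22.05, Q̄ = 1159.0.
ε = (ΔQ/ΔP)(P̄/Q̄) = (-426/4.1)(22.05/1159.0).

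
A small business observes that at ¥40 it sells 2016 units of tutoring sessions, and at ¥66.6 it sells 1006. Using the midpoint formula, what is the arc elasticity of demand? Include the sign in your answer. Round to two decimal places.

ΔQ = 1006 − 2016 = -1010; ΔP = 66.6 − 40 = 26.6.
Midpoints: P̄ = 53.30, Q̄ = 1511.0.
ε = (ΔQ/ΔP)(P̄/Q̄) = (-1010/26.6)(53.30/1511.0).

-1.34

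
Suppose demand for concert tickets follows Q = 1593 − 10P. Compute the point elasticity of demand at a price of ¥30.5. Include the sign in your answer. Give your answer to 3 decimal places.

-0.237

At P = 30.5, Q = 1288.
dQ/dP = −10.
ε = (dQ/dP)(P/Q) = (-10)(30.5/1288).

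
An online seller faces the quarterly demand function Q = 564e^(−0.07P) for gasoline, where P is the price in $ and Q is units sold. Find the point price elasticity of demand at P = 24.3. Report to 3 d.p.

-1.701

At P = 24.3, Q = 102.931.
dQ/dP = −0.07·564e^(−0.07P) = −0.07Q = -7.205.
ε = (dQ/dP)(P/Q) = (-7.205)(24.3/102.931).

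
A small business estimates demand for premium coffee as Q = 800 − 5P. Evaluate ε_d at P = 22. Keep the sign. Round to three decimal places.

At P = 22, Q = 690.
dQ/dP = −5.
ε = (dQ/dP)(P/Q) = (-5)(22/690).

-0.159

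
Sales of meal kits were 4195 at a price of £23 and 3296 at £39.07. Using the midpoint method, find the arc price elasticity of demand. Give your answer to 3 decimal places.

-0.464

ΔQ = 3296 − 4195 = -899; ΔP = 39.07 − 23 = 16.07.
Midpoints: P̄ = 31.04, Q̄ = 3745.5.
ε = (ΔQ/ΔP)(P̄/Q̄) = (-899/16.07)(31.04/3745.5).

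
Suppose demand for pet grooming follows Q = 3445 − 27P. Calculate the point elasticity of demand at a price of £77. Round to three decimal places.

-1.522

At P = 77, Q = 1366.
dQ/dP = −27.
ε = (dQ/dP)(P/Q) = (-27)(77/1366).
|ε| > 1, so demand is elastic at this price.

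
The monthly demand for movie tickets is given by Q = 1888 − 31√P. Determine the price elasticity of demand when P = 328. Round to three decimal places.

-0.212

At P = 328, Q = 1326.566.
dQ/dP = −31/(2√P) = -0.856.
ε = (dQ/dP)(P/Q) = (-0.856)(328/1326.566).
|ε| < 1, so demand is inelastic at this price.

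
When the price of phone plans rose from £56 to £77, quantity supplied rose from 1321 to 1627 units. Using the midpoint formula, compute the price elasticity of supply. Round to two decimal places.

0.66

ΔQ = 1627 − 1321 = 306; ΔP = 77 − 56 = 21.
Midpoints: P̄ = 66.50, Q̄ = 1474.0.
ε_s = (ΔQ/ΔP)(P̄/Q̄) = (306/21)(66.50/1474.0).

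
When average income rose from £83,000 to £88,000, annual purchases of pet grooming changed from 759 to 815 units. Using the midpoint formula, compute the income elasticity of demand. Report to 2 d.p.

ΔQ = 56, ΔI = 5000. Midpoints: Ī = 85,500, Q̄ = 787.0.
ε_I = (ΔQ/ΔI)(Ī/Q̄) = (56/5000)(85500/787.0).

1.22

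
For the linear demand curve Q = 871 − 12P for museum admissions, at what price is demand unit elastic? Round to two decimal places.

For linear demand Q = a − bP, ε = −bP/(a − bP). |ε| = 1 when bP = a − bP, i.e. P = a/(2b).
P = 871/(2·12) = 871/24 = 36.2917.

36.29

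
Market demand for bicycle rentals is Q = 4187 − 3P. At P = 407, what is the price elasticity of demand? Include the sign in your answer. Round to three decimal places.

At P = 407, Q = 2966.
dQ/dP = −3.
ε = (dQ/dP)(P/Q) = (-3)(407/2966).
|ε| < 1, so demand is inelastic at this price.

-0.412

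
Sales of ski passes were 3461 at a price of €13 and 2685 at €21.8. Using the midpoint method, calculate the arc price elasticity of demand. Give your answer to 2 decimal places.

-0.50

ΔQ = 2685 − 3461 = -776; ΔP = 21.8 − 13 = 8.8.
Midpoints: P̄ = 17.40, Q̄ = 3073.0.
ε = (ΔQ/ΔP)(P̄/Q̄) = (-776/8.8)(17.40/3073.0).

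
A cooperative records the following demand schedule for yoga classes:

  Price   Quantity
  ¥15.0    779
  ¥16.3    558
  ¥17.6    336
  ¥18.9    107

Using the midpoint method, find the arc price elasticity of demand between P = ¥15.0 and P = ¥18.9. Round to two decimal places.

-6.59

At P = 15.0, Q = 779; at P = 18.9, Q = 107.
ΔQ = -672, ΔP = 3.9. Midpoints: P̄ = 16.95, Q̄ = 443.0.
ε = (ΔQ/ΔP)(P̄/Q̄) = (-672/3.9)(16.95/443.0).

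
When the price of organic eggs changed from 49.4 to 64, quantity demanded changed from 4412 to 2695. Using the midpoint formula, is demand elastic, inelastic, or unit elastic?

Arc ε ≈ -1.876.
|ε| = 1.88 > 1.

elastic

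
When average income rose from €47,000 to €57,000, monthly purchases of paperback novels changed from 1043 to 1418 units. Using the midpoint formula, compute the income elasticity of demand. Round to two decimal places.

1.58

ΔQ = 375, ΔI = 10000. Midpoints: Ī = 52,000, Q̄ = 1230.5.
ε_I = (ΔQ/ΔI)(Ī/Q̄) = (375/10000)(52000/1230.5).
ε_I > 0, so the good is normal.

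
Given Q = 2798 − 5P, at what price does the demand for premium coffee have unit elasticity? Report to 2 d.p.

279.80

For linear demand Q = a − bP, ε = −bP/(a − bP). |ε| = 1 when bP = a − bP, i.e. P = a/(2b).
P = 2798/(2·5) = 2798/10 = 279.8000.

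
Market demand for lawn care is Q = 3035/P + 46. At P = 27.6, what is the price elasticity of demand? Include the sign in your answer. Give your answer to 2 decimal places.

At P = 27.6, Q = 155.964.
dQ/dP = −3035/P² = -3.984.
ε = (dQ/dP)(P/Q) = (-3.984)(27.6/155.964).
|ε| < 1, so demand is inelastic at this price.

-0.71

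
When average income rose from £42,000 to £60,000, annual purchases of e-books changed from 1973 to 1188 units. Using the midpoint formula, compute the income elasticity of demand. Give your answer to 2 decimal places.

ΔQ = -785, ΔI = 18000. Midpoints: Ī = 51,000, Q̄ = 1580.5.
ε_I = (ΔQ/ΔI)(Ī/Q̄) = (-785/18000)(51000/1580.5).
ε_I < 0, so the good is inferior.

-1.41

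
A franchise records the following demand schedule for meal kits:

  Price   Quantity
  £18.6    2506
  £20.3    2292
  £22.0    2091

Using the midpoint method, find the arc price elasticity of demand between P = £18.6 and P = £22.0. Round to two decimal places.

-1.08

At P = 18.6, Q = 2506; at P = 22.0, Q = 2091.
ΔQ = -415, ΔP = 3.4. Midpoints: P̄ = 20.30, Q̄ = 2298.5.
ε = (ΔQ/ΔP)(P̄/Q̄) = (-415/3.4)(20.30/2298.5).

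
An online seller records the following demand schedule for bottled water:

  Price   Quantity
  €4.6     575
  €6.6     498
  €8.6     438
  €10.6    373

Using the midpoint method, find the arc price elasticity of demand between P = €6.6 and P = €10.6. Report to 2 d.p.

-0.62

At P = 6.6, Q = 498; at P = 10.6, Q = 373.
ΔQ = -125, ΔP = 4.0. Midpoints: P̄ = 8.60, Q̄ = 435.5.
ε = (ΔQ/ΔP)(P̄/Q̄) = (-125/4.0)(8.60/435.5).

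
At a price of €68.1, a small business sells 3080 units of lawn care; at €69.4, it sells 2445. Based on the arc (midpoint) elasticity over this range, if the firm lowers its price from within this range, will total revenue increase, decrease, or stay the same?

Arc ε = (-635/1.3)(68.75/2762.5) ≈ -12.156.
|ε| = 12.16 > 1, so demand is elastic. A price cut therefore raises total revenue.

increase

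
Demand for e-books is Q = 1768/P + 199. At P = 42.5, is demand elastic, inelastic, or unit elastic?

Q = 240.600, dQ/dP = -0.979.
ε = (dQ/dP)(P/Q) ≈ -0.173.
|ε| = 0.17 < 1.

inelastic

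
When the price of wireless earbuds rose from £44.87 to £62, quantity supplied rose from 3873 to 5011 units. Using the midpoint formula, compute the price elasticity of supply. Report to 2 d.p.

ΔQ = 5011 − 3873 = 1138; ΔP = 62 − 44.87 = 17.13.
Midpoints: P̄ = 53.44, Q̄ = 4442.0.
ε_s = (ΔQ/ΔP)(P̄/Q̄) = (1138/17.13)(53.44/4442.0).

0.80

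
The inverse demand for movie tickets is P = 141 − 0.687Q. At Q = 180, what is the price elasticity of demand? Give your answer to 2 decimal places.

-0.14

At Q = 180, P = 141 − 0.687(180) = 17.34.
dP/dQ = −0.687, so dQ/dP = 1/(−0.687) = -1.456.
ε = (dQ/dP)(P/Q) = (-1.456)(17.34/180).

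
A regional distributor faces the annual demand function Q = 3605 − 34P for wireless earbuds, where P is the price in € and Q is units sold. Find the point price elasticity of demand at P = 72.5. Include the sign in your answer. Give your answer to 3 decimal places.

-2.162

At P = 72.5, Q = 1140.
dQ/dP = −34.
ε = (dQ/dP)(P/Q) = (-34)(72.5/1140).
|ε| > 1, so demand is elastic at this price.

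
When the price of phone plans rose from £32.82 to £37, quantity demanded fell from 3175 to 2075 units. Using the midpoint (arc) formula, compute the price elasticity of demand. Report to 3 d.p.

-3.500

ΔQ = 2075 − 3175 = -1100; ΔP = 37 − 32.82 = 4.18.
Midpoints: P̄ = 34.91, Q̄ = 2625.0.
ε = (ΔQ/ΔP)(P̄/Q̄) = (-1100/4.18)(34.91/2625.0).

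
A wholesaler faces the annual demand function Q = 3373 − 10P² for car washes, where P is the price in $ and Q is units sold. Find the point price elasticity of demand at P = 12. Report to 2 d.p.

At P = 12, Q = 1933.
dQ/dP = −20P = -240.
ε = (dQ/dP)(P/Q) = (-240)(12/1933).

-1.49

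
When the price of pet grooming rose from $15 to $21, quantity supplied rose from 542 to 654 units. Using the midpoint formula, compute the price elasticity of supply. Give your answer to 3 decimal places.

0.562

ΔQ = 654 − 542 = 112; ΔP = 21 − 15 = 6.
Midpoints: P̄ = 18.00, Q̄ = 598.0.
ε_s = (ΔQ/ΔP)(P̄/Q̄) = (112/6)(18.00/598.0).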